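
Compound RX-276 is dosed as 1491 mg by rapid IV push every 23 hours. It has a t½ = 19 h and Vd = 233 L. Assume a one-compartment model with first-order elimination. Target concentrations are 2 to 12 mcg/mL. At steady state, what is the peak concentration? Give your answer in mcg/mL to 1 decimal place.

τ/t½ = 23/19 ≈ 1.2105, so fraction remaining f = (1/2)^(23/19) ≈ 0.4321.
At steady state, accumulation factor R = 1/(1 − e^(−kτ)) ≈ 1.7609.
Single-dose peak C₀ = D/Vd = 1491/233 ≈ 6.399 mcg/mL.
Cmax,ss = C₀/(1 − f) ≈ 6.399/0.5679 ≈ 11.268 mcg/mL.
Peak 11.3 mcg/mL vs MTC 12 mcg/mL: below toxic threshold.

11.3 mcg/mL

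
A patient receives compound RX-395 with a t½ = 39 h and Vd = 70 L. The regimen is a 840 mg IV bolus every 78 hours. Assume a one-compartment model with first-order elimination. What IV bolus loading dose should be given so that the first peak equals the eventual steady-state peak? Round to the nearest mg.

f = (1/2)^(78/39) ≈ 0.250000; accumulation ratio R = 1/(1−f) ≈ 1.33333.
Loading dose to hit Cmax,ss on first dose: D_load = D_maint·R ≈ 840 × 1.33333 ≈ 1120.00 mg.

1120 mg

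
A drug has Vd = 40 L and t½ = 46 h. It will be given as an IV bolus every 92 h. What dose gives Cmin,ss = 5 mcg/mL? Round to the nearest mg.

600 mg

τ/t½ = 92/46 ≈ 2, so f = (1/2)^(92/46) ≈ 0.250000.
Cmin,ss = (D/Vd)·f/(1−f), so D = Cmin,ss·Vd·(1−f)/f.
D = 5 × 40 × (1−f)/f ≈ 5 × 40 × 3.00000 ≈ 600.00 mg.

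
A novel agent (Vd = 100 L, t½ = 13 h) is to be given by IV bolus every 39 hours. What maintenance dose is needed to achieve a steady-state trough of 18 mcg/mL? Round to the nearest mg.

τ/t½ = 39/13 ≈ 3, so f = (1/2)^(39/13) ≈ 0.125000.
Cmin,ss = (D/Vd)·f/(1−f), so D = Cmin,ss·Vd·(1−f)/f.
D = 18 × 100 × (1−f)/f ≈ 18 × 100 × 7.00000 ≈ 12600.00 mg.

12600 mg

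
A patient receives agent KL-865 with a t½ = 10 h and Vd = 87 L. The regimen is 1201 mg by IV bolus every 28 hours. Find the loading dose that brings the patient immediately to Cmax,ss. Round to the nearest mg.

f = (1/2)^(28/10) ≈ 0.143587; accumulation ratio R = 1/(1−f) ≈ 1.16766.
Loading dose to hit Cmax,ss on first dose: D_load = D_maint·R ≈ 1201 × 1.16766 ≈ 1402.36 mg.

1402 mg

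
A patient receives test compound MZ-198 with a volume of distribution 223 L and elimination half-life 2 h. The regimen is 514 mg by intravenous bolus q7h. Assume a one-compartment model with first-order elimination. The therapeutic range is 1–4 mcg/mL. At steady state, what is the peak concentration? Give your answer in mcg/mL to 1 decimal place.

2.5 mcg/mL

τ/t½ = 7/2 ≈ 3.5, so fraction remaining f = (1/2)^(7/2) ≈ 0.0884.
Accumulation ratio R = 1/(1 − f) ≈ 1/0.9116 ≈ 1.0970.
Single-dose peak C₀ = D/Vd = 514/223 ≈ 2.305 mcg/mL.
Steady-state peak Cmax,ss = C₀·R ≈ 2.305 × 1.0970 ≈ 2.529 mcg/mL.
Peak 2.5 mcg/mL vs MTC 4 mcg/mL: below toxic threshold.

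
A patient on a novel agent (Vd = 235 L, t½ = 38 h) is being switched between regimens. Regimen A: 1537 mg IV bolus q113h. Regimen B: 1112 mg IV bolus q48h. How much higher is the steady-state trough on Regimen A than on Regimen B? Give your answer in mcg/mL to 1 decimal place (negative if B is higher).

Regimen A: f = (1/2)^(113/38) ≈ 0.1273; Cmin,ss = (1537/235)·f/(1−f) ≈ 0.954 mcg/mL.
Regimen B: f = (1/2)^(48/38) ≈ 0.4166; Cmin,ss = (1112/235)·f/(1−f) ≈ 3.379 mcg/mL.
Difference ≈ 0.954 − 3.379 ≈ -2.425 mcg/mL.

-2.4 mcg/mL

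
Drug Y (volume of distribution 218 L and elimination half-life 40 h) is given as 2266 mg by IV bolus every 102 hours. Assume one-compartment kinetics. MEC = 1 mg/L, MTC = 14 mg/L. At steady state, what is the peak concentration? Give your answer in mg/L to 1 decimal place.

Over one 102-h interval, 102/40 ≈ 2.55 half-lives elapse, leaving f ≈ 0.1708 of each dose.
Accumulation ratio R = 1/(1 − f) ≈ 1/0.8292 ≈ 1.2060.
Single-dose peak C₀ = D/Vd = 2266/218 ≈ 10.394 mg/L.
Steady-state peak Cmax,ss = C₀·R ≈ 10.394 × 1.2060 ≈ 12.535 mg/L.
Peak 12.5 mg/L vs MTC 14 mg/L: below toxic threshold.

12.5 mg/L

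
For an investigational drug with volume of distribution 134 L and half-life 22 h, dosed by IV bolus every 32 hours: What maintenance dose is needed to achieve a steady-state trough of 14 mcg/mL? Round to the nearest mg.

τ/t½ = 32/22 ≈ 1.4545, so f = (1/2)^(32/22) ≈ 0.364870.
Cmin,ss = (D/Vd)·f/(1−f), so D = Cmin,ss·Vd·(1−f)/f.
D = 14 × 134 × (1−f)/f ≈ 14 × 134 × 1.74070 ≈ 3265.55 mg.

3266 mg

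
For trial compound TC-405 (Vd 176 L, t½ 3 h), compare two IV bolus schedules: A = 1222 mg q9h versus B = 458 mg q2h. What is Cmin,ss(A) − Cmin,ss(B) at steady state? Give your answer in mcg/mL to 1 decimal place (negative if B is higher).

-3.4 mcg/mL

Regimen A: f = (1/2)^(9/3) ≈ 0.1250; Cmin,ss = (1222/176)·f/(1−f) ≈ 0.992 mcg/mL.
Regimen B: f = (1/2)^(2/3) ≈ 0.6300; Cmin,ss = (458/176)·f/(1−f) ≈ 4.431 mcg/mL.
Difference ≈ 0.992 − 4.431 ≈ -3.439 mcg/mL.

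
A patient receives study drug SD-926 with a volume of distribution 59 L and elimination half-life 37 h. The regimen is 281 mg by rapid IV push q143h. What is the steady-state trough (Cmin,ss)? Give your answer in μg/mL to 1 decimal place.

Over one 143-h interval, 143/37 ≈ 3.8649 half-lives elapse, leaving f ≈ 0.0686 of each dose.
At steady state, accumulation factor R = 1/(1 − e^(−kτ)) ≈ 1.0737.
Each bolus raises the concentration by D/Vd = 281/59 ≈ 4.763 μg/mL.
Steady-state peak Cmax,ss = C₀·R ≈ 4.763 × 1.0737 ≈ 5.114 μg/mL.
One interval later, Cmin,ss = Cmax,ss·e^(−kτ) ≈ 5.114 × 0.0686 ≈ 0.351 μg/mL.

0.4 μg/mL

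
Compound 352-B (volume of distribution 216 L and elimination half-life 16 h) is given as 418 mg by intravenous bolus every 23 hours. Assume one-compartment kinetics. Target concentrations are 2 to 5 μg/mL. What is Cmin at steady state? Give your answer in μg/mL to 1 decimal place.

1.1 μg/mL

τ/t½ = 23/16 ≈ 1.4375, so fraction remaining f = (1/2)^(23/16) ≈ 0.3692.
Accumulation ratio R = 1/(1 − f) ≈ 1/0.6308 ≈ 1.5853.
Each bolus raises the concentration by D/Vd = 418/216 ≈ 1.935 μg/mL.
Steady-state peak Cmax,ss = C₀·R ≈ 1.935 × 1.5853 ≈ 3.068 μg/mL.
Steady-state trough Cmin,ss = Cmax,ss·f ≈ 3.068 × 0.3692 ≈ 1.133 μg/mL.
Trough 1.1 μg/mL vs MEC 2 μg/mL: subtherapeutic.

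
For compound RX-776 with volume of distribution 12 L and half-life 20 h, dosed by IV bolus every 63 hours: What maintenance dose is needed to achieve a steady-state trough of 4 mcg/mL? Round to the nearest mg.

378 mg

τ/t½ = 63/20 ≈ 3.15, so f = (1/2)^(63/20) ≈ 0.112656.
Cmin,ss = (D/Vd)·f/(1−f), so D = Cmin,ss·Vd·(1−f)/f.
D = 4 × 12 × (1−f)/f ≈ 4 × 12 × 7.87658 ≈ 378.08 mg.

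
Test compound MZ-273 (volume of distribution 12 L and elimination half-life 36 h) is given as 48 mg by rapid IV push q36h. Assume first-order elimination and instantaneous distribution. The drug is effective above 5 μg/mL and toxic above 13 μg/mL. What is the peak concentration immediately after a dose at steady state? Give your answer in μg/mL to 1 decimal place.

8.0 μg/mL

τ = 36 h = 1 half-life, so f = (1/2)^1 = 0.5.
Accumulation ratio R = 1/(1 − f) = 1/0.5 = 2/1.
Single-dose peak C₀ = D/Vd = 48/12 = 4 μg/mL.
Steady-state peak Cmax,ss = C₀·R = 4 × 2/1 ≈ 8.000 μg/mL.
Peak 8.0 μg/mL vs MTC 13 μg/mL: below toxic threshold.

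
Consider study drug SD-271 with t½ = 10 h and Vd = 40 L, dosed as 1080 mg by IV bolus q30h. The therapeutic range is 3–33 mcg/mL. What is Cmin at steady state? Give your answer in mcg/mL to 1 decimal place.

3.9 mcg/mL

The dosing interval is 3 half-lives, so f = 2^(−3) = 0.125.
At steady state, R = 1/(1 − 0.125) = 8/7.
Single-dose peak C₀ = D/Vd = 1080/40 = 27 mcg/mL.
Steady-state peak Cmax,ss = C₀·R = 27 × 8/7 ≈ 30.857 mcg/mL.
Steady-state trough Cmin,ss = Cmax,ss·f ≈ 30.857 × 0.125 ≈ 3.857 mcg/mL.
Trough 3.9 mcg/mL vs MEC 3 mcg/mL: adequate.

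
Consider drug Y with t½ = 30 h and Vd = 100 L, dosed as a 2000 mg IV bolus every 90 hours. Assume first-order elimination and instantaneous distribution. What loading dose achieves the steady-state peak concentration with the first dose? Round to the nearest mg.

f = (1/2)^(90/30) ≈ 0.125000; accumulation ratio R = 1/(1−f) ≈ 1.14286.
Loading dose to hit Cmax,ss on first dose: D_load = D_maint·R ≈ 2000 × 1.14286 ≈ 2285.72 mg.

2286 mg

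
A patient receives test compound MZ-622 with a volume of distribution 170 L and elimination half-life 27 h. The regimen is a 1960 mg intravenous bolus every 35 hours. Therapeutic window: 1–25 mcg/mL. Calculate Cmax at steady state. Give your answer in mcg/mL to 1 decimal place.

τ/t½ = 35/27 ≈ 1.2963, so fraction remaining f = (1/2)^(35/27) ≈ 0.4072.
At steady state, accumulation factor R = 1/(1 − e^(−kτ)) ≈ 1.6869.
Each bolus raises the concentration by D/Vd = 1960/170 ≈ 11.529 mcg/mL.
Steady-state peak Cmax,ss = C₀·R ≈ 11.529 × 1.6869 ≈ 19.448 mcg/mL.
Peak 19.4 mcg/mL vs MTC 25 mcg/mL: below toxic threshold.

19.4 mcg/mL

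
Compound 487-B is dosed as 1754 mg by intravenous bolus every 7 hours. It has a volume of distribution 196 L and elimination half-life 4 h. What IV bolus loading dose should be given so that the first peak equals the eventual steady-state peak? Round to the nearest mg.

2496 mg

f = (1/2)^(7/4) ≈ 0.297302; accumulation ratio R = 1/(1−f) ≈ 1.42309.
Loading dose to hit Cmax,ss on first dose: D_load = D_maint·R ≈ 1754 × 1.42309 ≈ 2496.10 mg.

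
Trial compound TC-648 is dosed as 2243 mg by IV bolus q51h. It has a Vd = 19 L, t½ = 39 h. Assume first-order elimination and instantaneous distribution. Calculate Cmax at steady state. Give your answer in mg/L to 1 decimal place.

τ/t½ = 51/39 ≈ 1.3077, so fraction remaining f = (1/2)^(51/39) ≈ 0.4040.
Accumulation ratio R = 1/(1 − f) ≈ 1/0.5960 ≈ 1.6779.
Each bolus raises the concentration by D/Vd = 2243/19 ≈ 118.053 mg/L.
Steady-state peak Cmax,ss = C₀·R ≈ 118.053 × 1.6779 ≈ 198.081 mg/L.

198.1 mg/L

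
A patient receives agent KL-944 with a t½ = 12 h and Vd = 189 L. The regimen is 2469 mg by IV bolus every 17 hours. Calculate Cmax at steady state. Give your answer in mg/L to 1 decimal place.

τ/t½ = 17/12 ≈ 1.4167, so fraction remaining f = (1/2)^(17/12) ≈ 0.3746.
Accumulation ratio R = 1/(1 − f) ≈ 1/0.6254 ≈ 1.5990.
Single-dose peak C₀ = D/Vd = 2469/189 ≈ 13.063 mg/L.
Steady-state peak Cmax,ss = C₀·R ≈ 13.063 × 1.5990 ≈ 20.888 mg/L.

20.9 mg/L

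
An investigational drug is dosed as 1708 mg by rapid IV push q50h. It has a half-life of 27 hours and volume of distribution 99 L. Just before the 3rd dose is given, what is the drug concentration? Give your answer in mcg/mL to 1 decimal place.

6.1 mcg/mL

f = (1/2)^(τ/t½) = (1/2)^(50/27) ≈ 0.2770.
C₀ = D/Vd = 1708/99 ≈ 17.253 mcg/mL.
Before the 3rd dose, 2 doses have been given. Superposition: Cmin = C₀·(f + f²).
≈ 17.253 × (0.2770 + 0.0767) ≈ 17.253 × 0.3537 ≈ 6.102 mcg/mL.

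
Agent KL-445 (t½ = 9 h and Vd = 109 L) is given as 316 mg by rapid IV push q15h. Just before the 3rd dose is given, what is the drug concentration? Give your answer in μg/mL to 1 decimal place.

1.2 μg/mL

f = (1/2)^(τ/t½) = (1/2)^(15/9) ≈ 0.3150.
C₀ = D/Vd = 316/109 ≈ 2.899 μg/mL.
Before the 3rd dose, 2 doses have been given. Superposition: Cmin = C₀·(f + f²).
≈ 2.899 × (0.3150 + 0.0992) ≈ 2.899 × 0.4142 ≈ 1.201 μg/mL.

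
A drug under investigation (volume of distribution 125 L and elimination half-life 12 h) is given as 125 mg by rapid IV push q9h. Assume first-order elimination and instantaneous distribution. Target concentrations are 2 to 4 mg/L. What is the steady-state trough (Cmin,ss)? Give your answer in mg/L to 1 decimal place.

1.5 mg/L

τ/t½ = 9/12 ≈ 0.75, so fraction remaining f = (1/2)^(9/12) ≈ 0.5946.
Each bolus raises the concentration by D/Vd = 125/125 ≈ 1.000 mg/L.
Steady-state trough Cmin,ss = C₀·f/(1−f) ≈ 1.000 × 0.5946/0.4054 ≈ 1.467 mg/L.
Trough 1.5 mg/L vs MEC 2 mg/L: subtherapeutic.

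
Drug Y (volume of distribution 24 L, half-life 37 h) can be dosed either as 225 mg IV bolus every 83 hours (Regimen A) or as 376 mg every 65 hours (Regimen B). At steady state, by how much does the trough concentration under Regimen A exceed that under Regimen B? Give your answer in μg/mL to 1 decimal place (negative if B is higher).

Regimen A: f = (1/2)^(83/37) ≈ 0.2112; Cmin,ss = (225/24)·f/(1−f) ≈ 2.510 μg/mL.
Regimen B: f = (1/2)^(65/37) ≈ 0.2959; Cmin,ss = (376/24)·f/(1−f) ≈ 6.584 μg/mL.
Difference ≈ 2.510 − 6.584 ≈ -4.074 μg/mL.

-4.1 μg/mL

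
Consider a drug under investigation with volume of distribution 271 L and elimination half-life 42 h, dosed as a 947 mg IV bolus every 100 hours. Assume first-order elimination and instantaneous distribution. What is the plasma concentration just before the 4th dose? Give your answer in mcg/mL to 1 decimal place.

0.8 mcg/mL

f = (1/2)^(τ/t½) = (1/2)^(100/42) ≈ 0.1920.
C₀ = D/Vd = 947/271 ≈ 3.494 mcg/mL.
Before the 4th dose, 3 doses have been given. Superposition: Cmin = C₀·(f + f² + … + f^3).
≈ 3.494 × (0.1920 + 0.0369 + 0.0071) ≈ 3.494 × 0.2360 ≈ 0.825 mcg/mL.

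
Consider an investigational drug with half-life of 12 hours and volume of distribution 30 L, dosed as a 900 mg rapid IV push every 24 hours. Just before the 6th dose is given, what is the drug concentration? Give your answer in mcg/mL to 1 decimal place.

f = (1/2)^(τ/t½) = (1/2)^(24/12) ≈ 0.2500.
C₀ = D/Vd = 900/30 ≈ 30.000 mcg/mL.
Before the 6th dose, 5 doses have been given. Superposition: Cmin = C₀·(f + f² + … + f^5).
≈ 30.000 × (0.2500 + 0.0625 + 0.0156 + 0.0039 + 0.0010) ≈ 30.000 × 0.3330 ≈ 9.990 mcg/mL.

10.0 mcg/mL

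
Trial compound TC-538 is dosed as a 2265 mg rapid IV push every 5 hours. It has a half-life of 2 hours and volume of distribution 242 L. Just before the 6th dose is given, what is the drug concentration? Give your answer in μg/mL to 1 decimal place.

f = (1/2)^(τ/t½) = (1/2)^(5/2) ≈ 0.1768.
C₀ = D/Vd = 2265/242 ≈ 9.360 μg/mL.
Before the 6th dose, 5 doses have been given. Superposition: Cmin = C₀·(f + f² + … + f^5).
≈ 9.360 × (0.1768 + 0.0313 + 0.0055 + 0.0010 + 0.0002) ≈ 9.360 × 0.2148 ≈ 2.011 μg/mL.

2.0 μg/mL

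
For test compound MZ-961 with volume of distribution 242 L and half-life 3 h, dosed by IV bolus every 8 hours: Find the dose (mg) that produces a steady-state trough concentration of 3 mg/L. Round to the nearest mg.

τ/t½ = 8/3 ≈ 2.6667, so f = (1/2)^(8/3) ≈ 0.157490.
Cmin,ss = (D/Vd)·f/(1−f), so D = Cmin,ss·Vd·(1−f)/f.
D = 3 × 242 × (1−f)/f ≈ 3 × 242 × 5.34961 ≈ 3883.82 mg.

3884 mg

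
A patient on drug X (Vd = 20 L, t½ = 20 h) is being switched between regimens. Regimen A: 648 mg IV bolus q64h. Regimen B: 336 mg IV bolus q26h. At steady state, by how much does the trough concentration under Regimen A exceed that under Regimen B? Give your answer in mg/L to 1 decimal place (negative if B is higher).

Regimen A: f = (1/2)^(64/20) ≈ 0.1088; Cmin,ss = (648/20)·f/(1−f) ≈ 3.955 mg/L.
Regimen B: f = (1/2)^(26/20) ≈ 0.4061; Cmin,ss = (336/20)·f/(1−f) ≈ 11.488 mg/L.
Difference ≈ 3.955 − 11.488 ≈ -7.533 mg/L.

-7.5 mg/L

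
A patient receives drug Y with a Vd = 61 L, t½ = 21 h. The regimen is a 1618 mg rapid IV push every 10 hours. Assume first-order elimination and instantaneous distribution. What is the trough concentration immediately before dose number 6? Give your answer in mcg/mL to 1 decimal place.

54.8 mcg/mL

f = (1/2)^(τ/t½) = (1/2)^(10/21) ≈ 0.7189.
C₀ = D/Vd = 1618/61 ≈ 26.525 mcg/mL.
Before the 6th dose, 5 doses have been given. Superposition: Cmin = C₀·(f + f² + … + f^5).
≈ 26.525 × (0.7189 + 0.5168 + 0.3715 + 0.2671 + 0.1920) ≈ 26.525 × 2.0663 ≈ 54.809 mcg/mL.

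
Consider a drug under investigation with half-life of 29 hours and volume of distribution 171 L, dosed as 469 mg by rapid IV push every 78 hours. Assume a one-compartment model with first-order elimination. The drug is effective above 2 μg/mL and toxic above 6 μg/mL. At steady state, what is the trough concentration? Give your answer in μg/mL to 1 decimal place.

τ/t½ = 78/29 ≈ 2.6897, so fraction remaining f = (1/2)^(78/29) ≈ 0.1550.
At steady state, accumulation factor R = 1/(1 − e^(−kτ)) ≈ 1.1834.
Single-dose peak C₀ = D/Vd = 469/171 ≈ 2.743 μg/mL.
Cmax,ss = C₀/(1 − f) ≈ 2.743/0.8450 ≈ 3.246 μg/mL.
One interval later, Cmin,ss = Cmax,ss·e^(−kτ) ≈ 3.246 × 0.1550 ≈ 0.503 μg/mL.
Trough 0.5 μg/mL vs MEC 2 μg/mL: subtherapeutic.

0.5 μg/mL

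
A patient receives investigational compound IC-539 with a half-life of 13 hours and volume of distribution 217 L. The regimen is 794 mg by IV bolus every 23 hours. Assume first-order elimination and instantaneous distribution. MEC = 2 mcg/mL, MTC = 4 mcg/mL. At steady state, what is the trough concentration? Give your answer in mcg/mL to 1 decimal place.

τ/t½ = 23/13 ≈ 1.7692, so fraction remaining f = (1/2)^(23/13) ≈ 0.2934.
Accumulation ratio R = 1/(1 − f) ≈ 1/0.7066 ≈ 1.4152.
Each bolus raises the concentration by D/Vd = 794/217 ≈ 3.659 mcg/mL.
Cmax,ss = C₀/(1 − f) ≈ 3.659/0.7066 ≈ 5.178 mcg/mL.
Steady-state trough Cmin,ss = Cmax,ss·f ≈ 5.178 × 0.2934 ≈ 1.519 mcg/mL.
Trough 1.5 mcg/mL vs MEC 2 mcg/mL: subtherapeutic.

1.5 mcg/mL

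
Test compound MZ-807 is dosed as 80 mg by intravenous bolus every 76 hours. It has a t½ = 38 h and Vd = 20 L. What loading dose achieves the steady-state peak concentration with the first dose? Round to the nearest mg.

f = (1/2)^(76/38) ≈ 0.250000; accumulation ratio R = 1/(1−f) ≈ 1.33333.
Loading dose to hit Cmax,ss on first dose: D_load = D_maint·R ≈ 80 × 1.33333 ≈ 106.67 mg.

107 mg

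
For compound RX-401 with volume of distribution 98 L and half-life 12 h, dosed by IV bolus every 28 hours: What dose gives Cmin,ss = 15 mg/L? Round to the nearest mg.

τ/t½ = 28/12 ≈ 2.3333, so f = (1/2)^(28/12) ≈ 0.198425.
Cmin,ss = (D/Vd)·f/(1−f), so D = Cmin,ss·Vd·(1−f)/f.
D = 15 × 98 × (1−f)/f ≈ 15 × 98 × 4.03969 ≈ 5938.34 mg.

5938 mg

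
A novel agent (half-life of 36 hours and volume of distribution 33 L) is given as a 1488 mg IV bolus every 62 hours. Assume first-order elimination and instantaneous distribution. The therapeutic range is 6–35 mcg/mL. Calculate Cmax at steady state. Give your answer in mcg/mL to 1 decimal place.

Over one 62-h interval, 62/36 ≈ 1.7222 half-lives elapse, leaving f ≈ 0.3031 of each dose.
At steady state, accumulation factor R = 1/(1 − e^(−kτ)) ≈ 1.4349.
Single-dose peak C₀ = D/Vd = 1488/33 ≈ 45.091 mcg/mL.
Steady-state peak Cmax,ss = C₀·R ≈ 45.091 × 1.4349 ≈ 64.701 mcg/mL.
Peak 64.7 mcg/mL vs MTC 35 mcg/mL: exceeds toxic threshold.

64.7 mcg/mL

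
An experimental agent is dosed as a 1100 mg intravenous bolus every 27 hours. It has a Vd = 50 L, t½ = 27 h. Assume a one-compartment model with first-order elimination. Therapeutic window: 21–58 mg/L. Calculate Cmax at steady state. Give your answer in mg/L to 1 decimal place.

τ = 27 h = 1 half-life, so f = (1/2)^1 = 0.5.
At steady state, R = 1/(1 − 0.5) = 2/1.
Single-dose peak C₀ = D/Vd = 1100/50 = 22 mg/L.
Steady-state peak Cmax,ss = C₀·R = 22 × 2/1 ≈ 44.000 mg/L.
Peak 44.0 mg/L vs MTC 58 mg/L: below toxic threshold.

44.0 mg/L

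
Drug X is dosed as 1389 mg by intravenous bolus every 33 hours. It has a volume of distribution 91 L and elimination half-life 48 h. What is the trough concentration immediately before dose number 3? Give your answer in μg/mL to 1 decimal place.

15.4 μg/mL

f = (1/2)^(τ/t½) = (1/2)^(33/48) ≈ 0.6209.
C₀ = D/Vd = 1389/91 ≈ 15.264 μg/mL.
Before the 3rd dose, 2 doses have been given. Superposition: Cmin = C₀·(f + f²).
≈ 15.264 × (0.6209 + 0.3855) ≈ 15.264 × 1.0064 ≈ 15.362 μg/mL.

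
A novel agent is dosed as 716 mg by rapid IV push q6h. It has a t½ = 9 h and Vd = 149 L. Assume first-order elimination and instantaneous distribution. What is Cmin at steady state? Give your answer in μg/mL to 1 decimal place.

k = ln2/t½ = ln2/9 ≈ 0.077016 h⁻¹; fraction remaining f = e^(−kτ) = e^(−0.077016×6) ≈ 0.6300.
Single-dose peak C₀ = D/Vd = 716/149 ≈ 4.805 μg/mL.
Steady-state trough Cmin,ss = C₀·f/(1−f) ≈ 4.805 × 0.6300/0.3700 ≈ 8.181 μg/mL.

8.2 μg/mL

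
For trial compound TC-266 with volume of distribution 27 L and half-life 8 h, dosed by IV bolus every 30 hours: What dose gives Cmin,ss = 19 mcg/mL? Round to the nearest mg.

τ/t½ = 30/8 ≈ 3.75, so f = (1/2)^(30/8) ≈ 0.074325.
Cmin,ss = (D/Vd)·f/(1−f), so D = Cmin,ss·Vd·(1−f)/f.
D = 19 × 27 × (1−f)/f ≈ 19 × 27 × 12.45442 ≈ 6389.12 mg.

6389 mg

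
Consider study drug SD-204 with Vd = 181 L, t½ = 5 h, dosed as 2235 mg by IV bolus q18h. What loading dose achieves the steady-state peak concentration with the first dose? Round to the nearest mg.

f = (1/2)^(18/5) ≈ 0.082469; accumulation ratio R = 1/(1−f) ≈ 1.08988.
Loading dose to hit Cmax,ss on first dose: D_load = D_maint·R ≈ 2235 × 1.08988 ≈ 2435.88 mg.

2436 mg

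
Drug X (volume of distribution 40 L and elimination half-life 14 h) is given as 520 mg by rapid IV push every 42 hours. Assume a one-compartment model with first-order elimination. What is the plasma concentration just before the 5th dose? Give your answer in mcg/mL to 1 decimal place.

1.9 mcg/mL

f = (1/2)^(τ/t½) = (1/2)^(42/14) ≈ 0.1250.
C₀ = D/Vd = 520/40 ≈ 13.000 mcg/mL.
Before the 5th dose, 4 doses have been given. Superposition: Cmin = C₀·(f + f² + … + f^4).
≈ 13.000 × (0.1250 + 0.0156 + 0.0020 + 0.0002) ≈ 13.000 × 0.1428 ≈ 1.856 mcg/mL.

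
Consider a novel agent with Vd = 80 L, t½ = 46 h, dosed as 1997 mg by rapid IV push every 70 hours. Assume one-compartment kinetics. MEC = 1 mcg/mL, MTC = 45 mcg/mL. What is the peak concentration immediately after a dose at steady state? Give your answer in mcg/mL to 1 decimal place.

Over one 70-h interval, 70/46 ≈ 1.5217 half-lives elapse, leaving f ≈ 0.3483 of each dose.
Accumulation ratio R = 1/(1 − f) ≈ 1/0.6517 ≈ 1.5344.
Each bolus raises the concentration by D/Vd = 1997/80 ≈ 24.962 mcg/mL.
Steady-state peak Cmax,ss = C₀·R ≈ 24.962 × 1.5344 ≈ 38.302 mcg/mL.
Peak 38.3 mcg/mL vs MTC 45 mcg/mL: below toxic threshold.

38.3 mcg/mL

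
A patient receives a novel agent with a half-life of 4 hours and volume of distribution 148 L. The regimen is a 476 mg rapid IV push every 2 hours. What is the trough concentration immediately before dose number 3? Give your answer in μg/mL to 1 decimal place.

3.9 μg/mL

f = (1/2)^(τ/t½) = (1/2)^(2/4) ≈ 0.7071.
C₀ = D/Vd = 476/148 ≈ 3.216 μg/mL.
Before the 3rd dose, 2 doses have been given. Superposition: Cmin = C₀·(f + f²).
≈ 3.216 × (0.7071 + 0.5000) ≈ 3.216 × 1.2071 ≈ 3.882 μg/mL.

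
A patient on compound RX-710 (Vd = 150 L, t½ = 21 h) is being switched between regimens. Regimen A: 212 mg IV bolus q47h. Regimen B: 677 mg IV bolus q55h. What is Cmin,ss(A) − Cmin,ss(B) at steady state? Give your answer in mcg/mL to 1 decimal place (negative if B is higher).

Regimen A: f = (1/2)^(47/21) ≈ 0.2120; Cmin,ss = (212/150)·f/(1−f) ≈ 0.380 mcg/mL.
Regimen B: f = (1/2)^(55/21) ≈ 0.1628; Cmin,ss = (677/150)·f/(1−f) ≈ 0.878 mcg/mL.
Difference ≈ 0.380 − 0.878 ≈ -0.498 mcg/mL.

-0.5 mcg/mL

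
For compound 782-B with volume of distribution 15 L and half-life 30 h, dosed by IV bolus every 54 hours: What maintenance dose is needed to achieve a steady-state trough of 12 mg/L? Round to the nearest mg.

447 mg

τ/t½ = 54/30 ≈ 1.8, so f = (1/2)^(54/30) ≈ 0.287175.
Cmin,ss = (D/Vd)·f/(1−f), so D = Cmin,ss·Vd·(1−f)/f.
D = 12 × 15 × (1−f)/f ≈ 12 × 15 × 2.48220 ≈ 446.80 mg.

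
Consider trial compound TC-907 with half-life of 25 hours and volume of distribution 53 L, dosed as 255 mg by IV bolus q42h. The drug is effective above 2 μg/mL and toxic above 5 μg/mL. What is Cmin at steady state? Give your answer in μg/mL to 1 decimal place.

τ/t½ = 42/25 ≈ 1.68, so fraction remaining f = (1/2)^(42/25) ≈ 0.3121.
Single-dose peak C₀ = D/Vd = 255/53 ≈ 4.811 μg/mL.
Steady-state trough Cmin,ss = C₀·f/(1−f) ≈ 4.811 × 0.3121/0.6879 ≈ 2.183 μg/mL.
Trough 2.2 μg/mL vs MEC 2 μg/mL: adequate.

2.2 μg/mL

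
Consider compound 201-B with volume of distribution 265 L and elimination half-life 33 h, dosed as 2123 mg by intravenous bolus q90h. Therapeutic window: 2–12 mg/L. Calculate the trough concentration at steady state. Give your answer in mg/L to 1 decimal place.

Over one 90-h interval, 90/33 ≈ 2.7273 half-lives elapse, leaving f ≈ 0.1510 of each dose.
Single-dose peak C₀ = D/Vd = 2123/265 ≈ 8.011 mg/L.
Steady-state trough Cmin,ss = C₀·f/(1−f) ≈ 8.011 × 0.1510/0.8490 ≈ 1.425 mg/L.
Trough 1.4 mg/L vs MEC 2 mg/L: subtherapeutic.

1.4 mg/L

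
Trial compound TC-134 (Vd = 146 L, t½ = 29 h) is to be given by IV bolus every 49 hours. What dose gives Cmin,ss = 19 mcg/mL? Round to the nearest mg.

6174 mg

τ/t½ = 49/29 ≈ 1.6897, so f = (1/2)^(49/29) ≈ 0.310001.
Cmin,ss = (D/Vd)·f/(1−f), so D = Cmin,ss·Vd·(1−f)/f.
D = 19 × 146 × (1−f)/f ≈ 19 × 146 × 2.22580 ≈ 6174.37 mg.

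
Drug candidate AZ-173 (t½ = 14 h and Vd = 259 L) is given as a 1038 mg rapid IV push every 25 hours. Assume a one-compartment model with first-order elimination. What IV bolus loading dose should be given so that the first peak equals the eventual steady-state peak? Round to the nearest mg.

f = (1/2)^(25/14) ≈ 0.290032; accumulation ratio R = 1/(1−f) ≈ 1.40851.
Loading dose to hit Cmax,ss on first dose: D_load = D_maint·R ≈ 1038 × 1.40851 ≈ 1462.03 mg.

1462 mg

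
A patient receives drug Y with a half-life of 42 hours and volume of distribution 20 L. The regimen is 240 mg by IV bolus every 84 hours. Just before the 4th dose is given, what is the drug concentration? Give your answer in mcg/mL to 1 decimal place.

3.9 mcg/mL

f = (1/2)^(τ/t½) = (1/2)^(84/42) ≈ 0.2500.
C₀ = D/Vd = 240/20 ≈ 12.000 mcg/mL.
Before the 4th dose, 3 doses have been given. Superposition: Cmin = C₀·(f + f² + … + f^3).
≈ 12.000 × (0.2500 + 0.0625 + 0.0156) ≈ 12.000 × 0.3281 ≈ 3.937 mcg/mL.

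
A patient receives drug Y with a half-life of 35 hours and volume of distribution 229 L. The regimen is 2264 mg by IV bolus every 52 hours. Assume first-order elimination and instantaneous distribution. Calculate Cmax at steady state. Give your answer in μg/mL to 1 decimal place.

Over one 52-h interval, 52/35 ≈ 1.4857 half-lives elapse, leaving f ≈ 0.3571 of each dose.
Accumulation ratio R = 1/(1 − f) ≈ 1/0.6429 ≈ 1.5555.
Each bolus raises the concentration by D/Vd = 2264/229 ≈ 9.886 μg/mL.
Steady-state peak Cmax,ss = C₀·R ≈ 9.886 × 1.5555 ≈ 15.378 μg/mL.

15.4 μg/mL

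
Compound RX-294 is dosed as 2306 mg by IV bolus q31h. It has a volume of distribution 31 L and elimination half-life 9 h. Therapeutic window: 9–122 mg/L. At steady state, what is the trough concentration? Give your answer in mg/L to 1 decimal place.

7.5 mg/L

k = ln2/t½ = ln2/9 ≈ 0.077016 h⁻¹; fraction remaining f = e^(−kτ) = e^(−0.077016×31) ≈ 0.0919.
Accumulation ratio R = 1/(1 − f) ≈ 1/0.9081 ≈ 1.1012.
Single-dose peak C₀ = D/Vd = 2306/31 ≈ 74.387 mg/L.
Steady-state peak Cmax,ss = C₀·R ≈ 74.387 × 1.1012 ≈ 81.915 mg/L.
Steady-state trough Cmin,ss = Cmax,ss·f ≈ 81.915 × 0.0919 ≈ 7.528 mg/L.
Trough 7.5 mg/L vs MEC 9 mg/L: subtherapeutic.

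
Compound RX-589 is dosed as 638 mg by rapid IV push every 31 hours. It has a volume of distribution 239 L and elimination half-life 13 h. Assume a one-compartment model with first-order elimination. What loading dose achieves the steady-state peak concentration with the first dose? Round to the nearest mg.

f = (1/2)^(31/13) ≈ 0.191496; accumulation ratio R = 1/(1−f) ≈ 1.23685.
Loading dose to hit Cmax,ss on first dose: D_load = D_maint·R ≈ 638 × 1.23685 ≈ 789.11 mg.

789 mg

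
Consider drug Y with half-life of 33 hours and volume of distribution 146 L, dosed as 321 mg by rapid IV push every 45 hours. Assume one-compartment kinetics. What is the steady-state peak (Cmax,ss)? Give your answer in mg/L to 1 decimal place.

3.6 mg/L

k = ln2/t½ = ln2/33 ≈ 0.021004 h⁻¹; fraction remaining f = e^(−kτ) = e^(−0.021004×45) ≈ 0.3886.
Accumulation ratio R = 1/(1 − f) ≈ 1/0.6114 ≈ 1.6356.
Each bolus raises the concentration by D/Vd = 321/146 ≈ 2.199 mg/L.
Cmax,ss = C₀/(1 − f) ≈ 2.199/0.6114 ≈ 3.597 mg/L.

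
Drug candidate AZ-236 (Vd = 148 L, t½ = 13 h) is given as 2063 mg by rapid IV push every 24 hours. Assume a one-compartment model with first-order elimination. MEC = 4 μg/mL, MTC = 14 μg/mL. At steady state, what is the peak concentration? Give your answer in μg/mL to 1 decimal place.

k = ln2/t½ = ln2/13 ≈ 0.053319 h⁻¹; fraction remaining f = e^(−kτ) = e^(−0.053319×24) ≈ 0.2781.
At steady state, accumulation factor R = 1/(1 − e^(−kτ)) ≈ 1.3852.
Single-dose peak C₀ = D/Vd = 2063/148 ≈ 13.939 μg/mL.
Cmax,ss = C₀/(1 − f) ≈ 13.939/0.7219 ≈ 19.309 μg/mL.
Peak 19.3 μg/mL vs MTC 14 μg/mL: exceeds toxic threshold.

19.3 μg/mL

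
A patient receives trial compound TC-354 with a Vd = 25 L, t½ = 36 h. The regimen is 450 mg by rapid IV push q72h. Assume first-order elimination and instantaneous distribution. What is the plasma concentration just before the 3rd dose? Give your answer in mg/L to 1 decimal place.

f = (1/2)^(τ/t½) = (1/2)^(72/36) ≈ 0.2500.
C₀ = D/Vd = 450/25 ≈ 18.000 mg/L.
Before the 3rd dose, 2 doses have been given. Superposition: Cmin = C₀·(f + f²).
≈ 18.000 × (0.2500 + 0.0625) ≈ 18.000 × 0.3125 ≈ 5.625 mg/L.

5.6 mg/L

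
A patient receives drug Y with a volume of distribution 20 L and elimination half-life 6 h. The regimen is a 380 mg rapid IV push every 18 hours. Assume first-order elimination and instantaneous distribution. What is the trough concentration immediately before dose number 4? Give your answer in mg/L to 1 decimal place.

2.7 mg/L

f = (1/2)^(τ/t½) = (1/2)^(18/6) ≈ 0.1250.
C₀ = D/Vd = 380/20 ≈ 19.000 mg/L.
Before the 4th dose, 3 doses have been given. Superposition: Cmin = C₀·(f + f² + … + f^3).
≈ 19.000 × (0.1250 + 0.0156 + 0.0020) ≈ 19.000 × 0.1426 ≈ 2.709 mg/L.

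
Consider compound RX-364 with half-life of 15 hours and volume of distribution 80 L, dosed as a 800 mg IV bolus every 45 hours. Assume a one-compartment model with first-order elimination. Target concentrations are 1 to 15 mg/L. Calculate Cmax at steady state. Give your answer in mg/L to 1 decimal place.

11.4 mg/L

The dosing interval is 3 half-lives, so f = 2^(−3) = 0.125.
At steady state, R = 1/(1 − 0.125) = 8/7.
Single-dose peak C₀ = D/Vd = 800/80 = 10 mg/L.
Steady-state peak Cmax,ss = C₀·R = 10 × 8/7 ≈ 11.429 mg/L.
Peak 11.4 mg/L vs MTC 15 mg/L: below toxic threshold.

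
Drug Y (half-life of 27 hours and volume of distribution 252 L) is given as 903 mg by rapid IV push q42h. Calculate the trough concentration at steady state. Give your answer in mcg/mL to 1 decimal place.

k = ln2/t½ = ln2/27 ≈ 0.025672 h⁻¹; fraction remaining f = e^(−kτ) = e^(−0.025672×42) ≈ 0.3402.
Accumulation ratio R = 1/(1 − f) ≈ 1/0.6598 ≈ 1.5156.
Single-dose peak C₀ = D/Vd = 903/252 ≈ 3.583 mcg/mL.
Steady-state peak Cmax,ss = C₀·R ≈ 3.583 × 1.5156 ≈ 5.430 mcg/mL.
One interval later, Cmin,ss = Cmax,ss·e^(−kτ) ≈ 5.430 × 0.3402 ≈ 1.847 mcg/mL.

1.8 mcg/mL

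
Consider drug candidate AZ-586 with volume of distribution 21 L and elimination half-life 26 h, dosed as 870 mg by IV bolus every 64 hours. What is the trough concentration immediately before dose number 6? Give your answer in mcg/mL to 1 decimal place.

9.2 mcg/mL

f = (1/2)^(τ/t½) = (1/2)^(64/26) ≈ 0.1816.
C₀ = D/Vd = 870/21 ≈ 41.429 mcg/mL.
Before the 6th dose, 5 doses have been given. Superposition: Cmin = C₀·(f + f² + … + f^5).
≈ 41.429 × (0.1816 + 0.0330 + 0.0060 + 0.0011 + 0.0002) ≈ 41.429 × 0.2219 ≈ 9.193 mcg/mL.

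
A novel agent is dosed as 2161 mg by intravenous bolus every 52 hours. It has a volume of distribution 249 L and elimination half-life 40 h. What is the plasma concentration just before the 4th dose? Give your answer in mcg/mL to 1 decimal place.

5.5 mcg/mL

f = (1/2)^(τ/t½) = (1/2)^(52/40) ≈ 0.4061.
C₀ = D/Vd = 2161/249 ≈ 8.679 mcg/mL.
Before the 4th dose, 3 doses have been given. Superposition: Cmin = C₀·(f + f² + … + f^3).
≈ 8.679 × (0.4061 + 0.1649 + 0.0670) ≈ 8.679 × 0.6380 ≈ 5.537 mcg/mL.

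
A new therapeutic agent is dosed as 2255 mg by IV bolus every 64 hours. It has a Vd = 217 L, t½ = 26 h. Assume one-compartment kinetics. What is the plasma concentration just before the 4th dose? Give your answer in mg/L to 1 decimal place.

f = (1/2)^(τ/t½) = (1/2)^(64/26) ≈ 0.1816.
C₀ = D/Vd = 2255/217 ≈ 10.392 mg/L.
Before the 4th dose, 3 doses have been given. Superposition: Cmin = C₀·(f + f² + … + f^3).
≈ 10.392 × (0.1816 + 0.0330 + 0.0060) ≈ 10.392 × 0.2206 ≈ 2.292 mg/L.

2.3 mg/L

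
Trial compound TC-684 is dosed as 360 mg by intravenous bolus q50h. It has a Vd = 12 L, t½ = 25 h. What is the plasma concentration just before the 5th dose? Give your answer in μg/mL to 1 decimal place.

f = (1/2)^(τ/t½) = (1/2)^(50/25) ≈ 0.2500.
C₀ = D/Vd = 360/12 ≈ 30.000 μg/mL.
Before the 5th dose, 4 doses have been given. Superposition: Cmin = C₀·(f + f² + … + f^4).
≈ 30.000 × (0.2500 + 0.0625 + 0.0156 + 0.0039) ≈ 30.000 × 0.3320 ≈ 9.960 μg/mL.

10.0 μg/mL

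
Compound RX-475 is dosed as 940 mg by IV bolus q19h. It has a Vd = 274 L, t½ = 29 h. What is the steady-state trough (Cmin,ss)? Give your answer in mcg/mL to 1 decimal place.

τ/t½ = 19/29 ≈ 0.65517, so fraction remaining f = (1/2)^(19/29) ≈ 0.6350.
At steady state, accumulation factor R = 1/(1 − e^(−kτ)) ≈ 2.7397.
Single-dose peak C₀ = D/Vd = 940/274 ≈ 3.431 mcg/mL.
Steady-state peak Cmax,ss = C₀·R ≈ 3.431 × 2.7397 ≈ 9.400 mcg/mL.
One interval later, Cmin,ss = Cmax,ss·e^(−kτ) ≈ 9.400 × 0.6350 ≈ 5.969 mcg/mL.

6.0 mcg/mL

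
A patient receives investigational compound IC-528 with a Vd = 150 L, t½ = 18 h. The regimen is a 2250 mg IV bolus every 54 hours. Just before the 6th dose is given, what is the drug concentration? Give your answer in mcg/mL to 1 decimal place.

2.1 mcg/mL

f = (1/2)^(τ/t½) = (1/2)^(54/18) ≈ 0.1250.
C₀ = D/Vd = 2250/150 ≈ 15.000 mcg/mL.
Before the 6th dose, 5 doses have been given. Superposition: Cmin = C₀·(f + f² + … + f^5).
≈ 15.000 × (0.1250 + 0.0156 + 0.0020 + 0.0002 + 0.0000) ≈ 15.000 × 0.1428 ≈ 2.142 mcg/mL.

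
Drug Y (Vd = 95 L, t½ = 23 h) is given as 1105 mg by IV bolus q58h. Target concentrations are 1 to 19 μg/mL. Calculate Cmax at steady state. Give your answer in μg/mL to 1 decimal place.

14.1 μg/mL

τ/t½ = 58/23 ≈ 2.5217, so fraction remaining f = (1/2)^(58/23) ≈ 0.1741.
Accumulation ratio R = 1/(1 − f) ≈ 1/0.8259 ≈ 1.2108.
Each bolus raises the concentration by D/Vd = 1105/95 ≈ 11.632 μg/mL.
Cmax,ss = C₀/(1 − f) ≈ 11.632/0.8259 ≈ 14.084 μg/mL.
Peak 14.1 μg/mL vs MTC 19 μg/mL: below toxic threshold.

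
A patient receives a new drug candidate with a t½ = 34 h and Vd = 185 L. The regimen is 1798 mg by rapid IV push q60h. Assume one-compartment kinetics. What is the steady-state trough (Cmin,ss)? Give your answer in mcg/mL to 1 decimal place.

4.1 mcg/mL

τ/t½ = 60/34 ≈ 1.7647, so fraction remaining f = (1/2)^(60/34) ≈ 0.2943.
At steady state, accumulation factor R = 1/(1 − e^(−kτ)) ≈ 1.4170.
Each bolus raises the concentration by D/Vd = 1798/185 ≈ 9.719 mcg/mL.
Steady-state peak Cmax,ss = C₀·R ≈ 9.719 × 1.4170 ≈ 13.772 mcg/mL.
Steady-state trough Cmin,ss = Cmax,ss·f ≈ 13.772 × 0.2943 ≈ 4.053 mcg/mL.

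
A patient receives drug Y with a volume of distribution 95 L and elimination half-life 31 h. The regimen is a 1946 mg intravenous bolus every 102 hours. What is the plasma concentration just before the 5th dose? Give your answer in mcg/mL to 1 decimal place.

f = (1/2)^(τ/t½) = (1/2)^(102/31) ≈ 0.1022.
C₀ = D/Vd = 1946/95 ≈ 20.484 mcg/mL.
Before the 5th dose, 4 doses have been given. Superposition: Cmin = C₀·(f + f² + … + f^4).
≈ 20.484 × (0.1022 + 0.0104 + 0.0011 + 0.0001) ≈ 20.484 × 0.1138 ≈ 2.331 mcg/mL.

2.3 mcg/mL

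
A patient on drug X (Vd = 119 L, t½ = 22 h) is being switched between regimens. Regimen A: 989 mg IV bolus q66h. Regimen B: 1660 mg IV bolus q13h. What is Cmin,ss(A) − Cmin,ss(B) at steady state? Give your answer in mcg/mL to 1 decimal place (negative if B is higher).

-26.4 mcg/mL

Regimen A: f = (1/2)^(66/22) ≈ 0.1250; Cmin,ss = (989/119)·f/(1−f) ≈ 1.187 mcg/mL.
Regimen B: f = (1/2)^(13/22) ≈ 0.6639; Cmin,ss = (1660/119)·f/(1−f) ≈ 27.555 mcg/mL.
Difference ≈ 1.187 − 27.555 ≈ -26.368 mcg/mL.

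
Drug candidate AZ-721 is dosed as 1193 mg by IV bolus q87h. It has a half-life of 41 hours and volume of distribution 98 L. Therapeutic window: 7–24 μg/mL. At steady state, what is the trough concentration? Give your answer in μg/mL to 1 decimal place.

3.6 μg/mL

k = ln2/t½ = ln2/41 ≈ 0.016906 h⁻¹; fraction remaining f = e^(−kτ) = e^(−0.016906×87) ≈ 0.2297.
Single-dose peak C₀ = D/Vd = 1193/98 ≈ 12.173 μg/mL.
Steady-state trough Cmin,ss = C₀·f/(1−f) ≈ 12.173 × 0.2297/0.7703 ≈ 3.630 μg/mL.
Trough 3.6 μg/mL vs MEC 7 μg/mL: subtherapeutic.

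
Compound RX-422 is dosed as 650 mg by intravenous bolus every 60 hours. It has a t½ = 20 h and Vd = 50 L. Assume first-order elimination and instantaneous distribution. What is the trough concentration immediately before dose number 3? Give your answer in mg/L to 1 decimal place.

f = (1/2)^(τ/t½) = (1/2)^(60/20) ≈ 0.1250.
C₀ = D/Vd = 650/50 ≈ 13.000 mg/L.
Before the 3rd dose, 2 doses have been given. Superposition: Cmin = C₀·(f + f²).
≈ 13.000 × (0.1250 + 0.0156) ≈ 13.000 × 0.1406 ≈ 1.828 mg/L.

1.8 mg/L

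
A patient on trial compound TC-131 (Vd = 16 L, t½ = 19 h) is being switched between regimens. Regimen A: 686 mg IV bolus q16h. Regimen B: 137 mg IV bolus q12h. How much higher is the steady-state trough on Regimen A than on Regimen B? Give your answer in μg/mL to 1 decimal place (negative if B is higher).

Regimen A: f = (1/2)^(16/19) ≈ 0.5578; Cmin,ss = (686/16)·f/(1−f) ≈ 54.083 μg/mL.
Regimen B: f = (1/2)^(12/19) ≈ 0.6455; Cmin,ss = (137/16)·f/(1−f) ≈ 15.591 μg/mL.
Difference ≈ 54.083 − 15.591 ≈ 38.492 μg/mL.

38.5 μg/mL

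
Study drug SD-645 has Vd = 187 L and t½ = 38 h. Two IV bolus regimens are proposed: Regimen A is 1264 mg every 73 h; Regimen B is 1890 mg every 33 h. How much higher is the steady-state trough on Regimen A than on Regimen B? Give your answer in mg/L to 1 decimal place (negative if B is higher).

-9.8 mg/L

Regimen A: f = (1/2)^(73/38) ≈ 0.2641; Cmin,ss = (1264/187)·f/(1−f) ≈ 2.426 mg/L.
Regimen B: f = (1/2)^(33/38) ≈ 0.5477; Cmin,ss = (1890/187)·f/(1−f) ≈ 12.239 mg/L.
Difference ≈ 2.426 − 12.239 ≈ -9.813 mg/L.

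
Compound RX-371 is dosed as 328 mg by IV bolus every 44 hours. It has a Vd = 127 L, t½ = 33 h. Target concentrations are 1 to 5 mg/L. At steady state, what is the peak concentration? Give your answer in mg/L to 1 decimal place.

τ/t½ = 44/33 ≈ 1.3333, so fraction remaining f = (1/2)^(44/33) ≈ 0.3969.
Accumulation ratio R = 1/(1 − f) ≈ 1/0.6031 ≈ 1.6581.
Each bolus raises the concentration by D/Vd = 328/127 ≈ 2.583 mg/L.
Steady-state peak Cmax,ss = C₀·R ≈ 2.583 × 1.6581 ≈ 4.283 mg/L.
Peak 4.3 mg/L vs MTC 5 mg/L: below toxic threshold.

4.3 mg/L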